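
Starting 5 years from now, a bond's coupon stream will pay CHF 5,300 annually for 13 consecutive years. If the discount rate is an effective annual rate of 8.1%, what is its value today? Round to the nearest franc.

CHF 30,509

Value one period before first payment (t=4): 5300 × [1 − (1+0.081)^(−13)] / 0.081 = 5300 × 7.860488 = 41,660.5855
PV₀ = 41,660.5855 / (1+0.081)^4 = 41,660.5855 / 1.365535 = 30,508.6221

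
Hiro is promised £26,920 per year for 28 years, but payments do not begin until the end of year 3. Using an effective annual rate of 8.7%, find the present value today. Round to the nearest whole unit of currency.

£236,545

PV at t=2 (ordinary 28-year annuity): 26920 × a(28|0.087) = 26920 × 10.382384 = 279,493.7814
Discount back 2 years: 279,493.7814 × (1+0.087)^(−2) = 279,493.7814 × 0.846332 = 236,544.6126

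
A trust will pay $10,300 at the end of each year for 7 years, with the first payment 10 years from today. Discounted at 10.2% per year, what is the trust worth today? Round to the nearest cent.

Value one period before first payment (t=9): 10300 × [1 − (1+0.102)^(−7)] / 0.102 = 10300 × 4.836527 = 49,816.2271
Discount back 9 years: 49,816.2271 × (1+0.102)^(−9) = 49,816.2271 × 0.417221 = 20,784.3517

$20,784.35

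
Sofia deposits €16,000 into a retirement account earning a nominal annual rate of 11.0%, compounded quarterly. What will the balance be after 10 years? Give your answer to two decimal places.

€47,357.98

i = 0.11/4 = 0.0275 per quarter; n = 10·4 = 40.
FV = PV·(1+i)^n = 16,000 × 2.959874 = 47,357.9838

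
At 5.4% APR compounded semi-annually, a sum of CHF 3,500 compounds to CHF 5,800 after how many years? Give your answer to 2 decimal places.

Periodic rate i = 0.054/2 = 0.027.
n = ln(5800/3500) / ln(1+0.027) = ln(1.65714) / 0.026642 = 18.9586 half-years
= 18.9586/2 years

9.48 years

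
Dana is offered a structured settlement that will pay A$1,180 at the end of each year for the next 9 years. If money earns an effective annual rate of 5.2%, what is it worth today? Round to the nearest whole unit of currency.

A$8,313

Annuity factor a(9|0.052) = 7.044943; PV = 1180 × 7.044943 = 8,313.0322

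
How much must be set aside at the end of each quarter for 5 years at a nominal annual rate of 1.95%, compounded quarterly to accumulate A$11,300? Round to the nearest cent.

With 4 periods per year: i = 0.004875, n = 20.
PMT = 11300 / ( [(1+0.004875)^20 − 1] / 0.004875 ) = 11300 / 20.953913 = 539.2787

A$539.28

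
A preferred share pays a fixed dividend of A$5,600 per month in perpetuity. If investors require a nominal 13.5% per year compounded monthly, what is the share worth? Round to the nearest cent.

A$497,777.78

Periodic rate i = 0.135/12 = 0.01125.
PV = C/r = 5600/0.01125 = 497,777.7778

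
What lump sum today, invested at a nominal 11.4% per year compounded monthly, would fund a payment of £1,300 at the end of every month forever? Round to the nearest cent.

£136,842.11

Periodic rate i = 0.114/12 = 0.0095.
PV = PMT / i = 1300 / 0.0095 = 136,842.1053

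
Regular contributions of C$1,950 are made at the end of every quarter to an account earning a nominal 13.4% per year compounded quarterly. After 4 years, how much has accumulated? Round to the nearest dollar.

C$40,409

Periodic rate i = 0.134/4 = 0.0335; n = 4 × 4 = 16 periods.
FV = 1950 × [(1+0.0335)^16 − 1] / 0.0335 = 1950 × 20.722740 = 40,409.3420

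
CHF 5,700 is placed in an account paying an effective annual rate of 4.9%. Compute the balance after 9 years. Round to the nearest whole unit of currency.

5,700 × (1+0.049)^9 = 5,700 × 1.538082 = 8,767.0655

CHF 8,767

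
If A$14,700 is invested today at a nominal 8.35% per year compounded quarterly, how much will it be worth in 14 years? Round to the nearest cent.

i = 0.0835/4 = 0.020875 per quarter; n = 14·4 = 56.
14,700 × (1+0.020875)^56 = 14,700 × 3.180269 = 46,749.9527

A$46,749.95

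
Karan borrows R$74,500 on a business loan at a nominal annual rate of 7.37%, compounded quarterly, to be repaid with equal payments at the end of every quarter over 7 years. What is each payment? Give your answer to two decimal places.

R$3,429.71

i = 0.0737/4 = 0.018425 per quarter; n = 7·4 = 28.
Annuity-PV factor = 21.721981; PMT = 74500 / 21.721981 = 3,429.7056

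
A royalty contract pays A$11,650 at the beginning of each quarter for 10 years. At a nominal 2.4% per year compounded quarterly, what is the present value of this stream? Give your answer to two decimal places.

A$415,681.06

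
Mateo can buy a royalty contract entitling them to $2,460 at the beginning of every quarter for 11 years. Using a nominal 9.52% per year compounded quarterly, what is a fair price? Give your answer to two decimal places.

With 4 periods per year: i = 0.0238, n = 44.
PV = PMT · [1 − (1+i)^(−n)] / i × (1+i) = 2460 · 27.735072 = 68,228.2769
(Beginning-of-period payments → annuity-due factor ×(1+i).)

$68,228.28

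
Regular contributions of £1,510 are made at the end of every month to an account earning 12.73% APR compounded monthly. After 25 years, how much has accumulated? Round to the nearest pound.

£3,232,026

With 12 periods per year: i = 0.0106083, n = 300.
FV = 1510 × [(1+0.0106083)^300 − 1] / 0.0106083 = 1510 × 2140.414561 = 3,232,025.9864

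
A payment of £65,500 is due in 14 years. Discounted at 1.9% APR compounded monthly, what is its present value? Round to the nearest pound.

With 12 periods per year: i = 0.00158333, n = 168.
PV = 65,500 / (1 + 0.00158333)^168 = 65,500 / 1.304461 = 50,212.3245

£50,212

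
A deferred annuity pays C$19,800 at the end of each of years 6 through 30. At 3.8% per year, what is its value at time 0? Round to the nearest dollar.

PV at t=5 (ordinary 25-year annuity): 19800 × a(25|0.038) = 19800 × 15.957631 = 315,961.0870
PV₀ = 315,961.0870 / (1+0.038)^5 = 315,961.0870 / 1.204999 = 262,208.5396

C$262,209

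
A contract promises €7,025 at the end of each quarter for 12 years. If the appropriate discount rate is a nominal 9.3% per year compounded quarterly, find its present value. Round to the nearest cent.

€201,897.11

i = 0.093/4 = 0.02325 per quarter; n = 12·4 = 48.
PV = 7025 × [1 − (1+0.02325)^(−48)] / 0.02325 = 7025 × 28.739803 = 201,897.1141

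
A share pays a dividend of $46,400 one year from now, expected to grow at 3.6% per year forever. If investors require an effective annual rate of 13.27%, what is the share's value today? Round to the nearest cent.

$479,834.54

PV = PMT / (i − g) = 46400 / (0.1327 − 0.036) = 46400 / 0.096700 = 479,834.5398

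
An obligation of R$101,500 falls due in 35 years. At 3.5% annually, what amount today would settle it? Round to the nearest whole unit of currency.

Discount factor = (1+0.035)^(−35) = 0.299977; PV = 101,500 × 0.299977 = 30,447.6515

R$30,448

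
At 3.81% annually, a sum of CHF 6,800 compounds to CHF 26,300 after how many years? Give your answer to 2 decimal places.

36.17 years

n = ln(26300/6800) / ln(1+0.0381) = ln(3.86765) / 0.037392 = 36.1746 years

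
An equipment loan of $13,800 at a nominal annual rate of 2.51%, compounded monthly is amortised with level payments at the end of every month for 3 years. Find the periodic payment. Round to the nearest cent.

$398.35

With 12 periods per year: i = 0.00209167, n = 36.
PMT = 13800 / ( [1 − (1+0.00209167)^(−36)] / 0.00209167 ) = 13800 / 34.643118 = 398.3475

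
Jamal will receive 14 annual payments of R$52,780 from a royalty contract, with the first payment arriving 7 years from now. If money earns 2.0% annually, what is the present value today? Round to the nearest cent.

R$567,385.13

PV at t=6 (ordinary 14-year annuity): 52780 × a(14|0.02) = 52780 × 12.106249 = 638,967.8101
PV₀ = 638,967.8101 / (1+0.02)^6 = 638,967.8101 / 1.126162 = 567,385.1295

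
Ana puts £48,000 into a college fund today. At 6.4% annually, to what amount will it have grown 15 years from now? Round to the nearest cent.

£121,721.04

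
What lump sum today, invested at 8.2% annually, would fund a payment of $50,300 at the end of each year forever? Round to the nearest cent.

PV = C/r = 50300/0.082 = 613,414.6341

$613,414.63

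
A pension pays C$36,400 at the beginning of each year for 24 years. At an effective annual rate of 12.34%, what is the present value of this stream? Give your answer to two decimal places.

C$311,075.76

Annuity factor a(24|0.1234) × (1+i) = 8.546037; PV = 36400 × 8.546037 = 311,075.7572
Payments are at the start of each period, so multiply by (1+i).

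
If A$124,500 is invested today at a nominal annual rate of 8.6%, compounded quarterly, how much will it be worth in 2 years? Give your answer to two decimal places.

i = 0.086/4 = 0.0215 per quarter; n = 2·4 = 8.
FV = PV·(1+i)^n = 124,500 × 1.185515 = 147,596.5884

A$147,596.59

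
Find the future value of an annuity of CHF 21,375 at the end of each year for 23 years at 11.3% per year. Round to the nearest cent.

FV = PMT · [(1+i)^n − 1] / i = 21375 · 94.977450 = 2,030,142.9894

CHF 2,030,142.99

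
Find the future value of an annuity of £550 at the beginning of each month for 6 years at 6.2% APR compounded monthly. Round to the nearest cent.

£48,069.87

With 12 periods per year: i = 0.00516667, n = 72.
FV = 550 × [(1+0.00516667)^72 − 1] / 0.00516667 × (1+i) = 550 × 87.399768 = 48,069.8723
(annuity-due: payments at period start, so ×(1+i).)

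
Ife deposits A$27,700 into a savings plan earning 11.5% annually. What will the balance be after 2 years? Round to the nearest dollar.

A$34,437

27,700 × (1+0.115)^2 = 27,700 × 1.243225 = 34,437.3325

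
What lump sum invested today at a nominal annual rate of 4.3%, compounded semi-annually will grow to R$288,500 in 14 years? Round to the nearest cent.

R$159,027.21

Periodic rate i = 0.043/2 = 0.0215; n = 14 × 2 = 28 periods.
PV = 288,500 / (1 + 0.0215)^28 = 288,500 / 1.814155 = 159,027.2066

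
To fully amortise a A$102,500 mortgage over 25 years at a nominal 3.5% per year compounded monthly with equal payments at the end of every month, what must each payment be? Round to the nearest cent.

A$513.14

i = 0.035/12 = 0.00291667 per month; n = 25·12 = 300.
PMT = 102500 / ( [1 − (1+0.00291667)^(−300)] / 0.00291667 ) = 102500 / 199.750883 = 513.1392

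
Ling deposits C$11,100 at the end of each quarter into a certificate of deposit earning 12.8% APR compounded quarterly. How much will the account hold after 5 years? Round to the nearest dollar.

C$304,404

With 4 periods per year: i = 0.032, n = 20.
FV = PMT · [(1+i)^n − 1] / i = 11100 · 27.423766 = 304,403.8071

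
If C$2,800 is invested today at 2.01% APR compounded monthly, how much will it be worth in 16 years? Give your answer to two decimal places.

C$3,861.09

i = 0.0201/12 = 0.001675 per month; n = 16·12 = 192.
FV = 2,800 × (1 + 0.001675)^192 = 3,861.0933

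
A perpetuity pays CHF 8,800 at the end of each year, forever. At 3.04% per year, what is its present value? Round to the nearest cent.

CHF 289,473.68

PV = PMT / i = 8800 / 0.0304 = 289,473.6842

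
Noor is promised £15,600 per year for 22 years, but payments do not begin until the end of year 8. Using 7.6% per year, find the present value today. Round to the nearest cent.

£98,387.47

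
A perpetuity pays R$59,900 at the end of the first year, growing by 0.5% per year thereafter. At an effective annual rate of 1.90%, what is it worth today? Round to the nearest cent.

R$4,278,571.43

PV = PMT / (i − g) = 59900 / (0.019 − 0.005) = 59900 / 0.014000 = 4,278,571.4286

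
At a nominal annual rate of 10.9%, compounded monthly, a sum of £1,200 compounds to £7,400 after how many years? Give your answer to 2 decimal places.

16.77 years

Periodic rate i = 0.109/12 = 0.00908333.
(1+i)^n = 7400/1200 = 6.16667, so n = ln 6.16667 / ln 1.00908 = 201.1825 months
= 201.1825/12 years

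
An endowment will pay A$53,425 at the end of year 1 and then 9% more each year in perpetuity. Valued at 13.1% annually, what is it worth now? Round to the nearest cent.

PV = D₁/(r − g) = 53425/(0.131 − 0.09) = 1,303,048.7805

A$1,303,048.78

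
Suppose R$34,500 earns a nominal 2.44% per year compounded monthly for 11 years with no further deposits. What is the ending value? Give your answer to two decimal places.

With 12 periods per year: i = 0.00203333, n = 132.
FV = 34,500 × (1 + 0.00203333)^132 = 45,109.2272

R$45,109.23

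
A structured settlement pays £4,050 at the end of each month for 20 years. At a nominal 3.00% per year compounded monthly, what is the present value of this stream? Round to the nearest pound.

£730,259

i = 0.03/12 = 0.0025 per month; n = 20·12 = 240.
Annuity factor a(240|0.0025) = 180.310914; PV = 4050 × 180.310914 = 730,259.2034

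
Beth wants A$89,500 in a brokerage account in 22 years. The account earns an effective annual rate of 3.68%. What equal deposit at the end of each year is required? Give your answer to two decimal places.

A$2,711.74

FV-annuity factor = 33.004666; PMT = 89500 / 33.004666 = 2,711.7378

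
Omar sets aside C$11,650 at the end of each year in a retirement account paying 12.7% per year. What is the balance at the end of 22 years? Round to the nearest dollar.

C$1,181,326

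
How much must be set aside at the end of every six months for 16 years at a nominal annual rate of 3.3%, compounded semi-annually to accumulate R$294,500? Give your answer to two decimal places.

R$7,060.32

i = 0.033/2 = 0.0165 per half-year; n = 16·2 = 32.
FV-annuity factor = 41.712003; PMT = 294500 / 41.712003 = 7,060.3179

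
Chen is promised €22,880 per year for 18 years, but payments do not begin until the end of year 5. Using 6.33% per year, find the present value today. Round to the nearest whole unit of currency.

PV at t=4 (ordinary 18-year annuity): 22880 × a(18|0.0633) = 22880 × 10.564295 = 241,711.0787
Discount back 4 years: 241,711.0787 × (1+0.0633)^(−4) = 241,711.0787 × 0.782306 = 189,092.0634

€189,092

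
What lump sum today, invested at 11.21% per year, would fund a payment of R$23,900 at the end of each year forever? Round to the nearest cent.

R$213,202.50

PV = C/r = 23900/0.1121 = 213,202.4978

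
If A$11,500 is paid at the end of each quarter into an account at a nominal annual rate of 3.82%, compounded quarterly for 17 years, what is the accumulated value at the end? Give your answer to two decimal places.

A$1,094,007.82

With 4 periods per year: i = 0.00955, n = 68.
FV = PMT · [(1+i)^n − 1] / i = 11500 · 95.131115 = 1,094,007.8182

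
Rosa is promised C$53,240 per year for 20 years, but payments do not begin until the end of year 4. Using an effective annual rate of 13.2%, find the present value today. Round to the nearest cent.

C$254,759.80

PV at t=3 (ordinary 20-year annuity): 53240 × a(20|0.132) = 53240 × 6.941161 = 369,547.4266
Discount back 3 years: 369,547.4266 × (1+0.132)^(−3) = 369,547.4266 × 0.689383 = 254,759.8015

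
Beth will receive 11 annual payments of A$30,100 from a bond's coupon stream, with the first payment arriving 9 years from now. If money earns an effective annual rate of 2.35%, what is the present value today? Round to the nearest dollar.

PV at t=8 (ordinary 11-year annuity): 30100 × a(11|0.0235) = 30100 × 9.594814 = 288,803.9080
PV₀ = 288,803.9080 / (1+0.0235)^8 = 288,803.9080 / 1.204212 = 239,828.2231

A$239,828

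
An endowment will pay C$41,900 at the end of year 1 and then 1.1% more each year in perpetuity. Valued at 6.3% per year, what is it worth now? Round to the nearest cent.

PV = PMT / (i − g) = 41900 / (0.063 − 0.011) = 41900 / 0.052000 = 805,769.2308

C$805,769.23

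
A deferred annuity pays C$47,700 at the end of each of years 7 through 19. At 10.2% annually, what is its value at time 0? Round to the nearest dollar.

Value one period before first payment (t=6): 47700 × [1 − (1+0.102)^(−13)] / 0.102 = 47700 × 7.030352 = 335,347.7795
PV₀ = 335,347.7795 / (1+0.102)^6 = 335,347.7795 / 1.790975 = 187,243.1195

C$187,243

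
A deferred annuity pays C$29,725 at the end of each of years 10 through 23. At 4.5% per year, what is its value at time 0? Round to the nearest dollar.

C$204,478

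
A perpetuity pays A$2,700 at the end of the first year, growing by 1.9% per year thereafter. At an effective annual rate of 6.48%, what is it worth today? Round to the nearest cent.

A$58,951.97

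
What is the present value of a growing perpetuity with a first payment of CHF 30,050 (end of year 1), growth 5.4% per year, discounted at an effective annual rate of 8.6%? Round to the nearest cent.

CHF 939,062.50

PV = PMT / (i − g) = 30050 / (0.086 − 0.054) = 30050 / 0.032000 = 939,062.5000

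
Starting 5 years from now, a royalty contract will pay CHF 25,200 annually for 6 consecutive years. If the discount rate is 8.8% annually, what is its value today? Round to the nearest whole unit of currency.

PV at t=4 (ordinary 6-year annuity): 25200 × a(6|0.088) = 25200 × 4.512794 = 113,722.4163
PV₀ = 113,722.4163 / (1+0.088)^4 = 113,722.4163 / 1.401250 = 81,157.8433

CHF 81,158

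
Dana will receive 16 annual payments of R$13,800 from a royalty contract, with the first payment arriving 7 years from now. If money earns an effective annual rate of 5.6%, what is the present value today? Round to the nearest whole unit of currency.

R$103,392

PV at t=6 (ordinary 16-year annuity): 13800 × a(16|0.056) = 13800 × 10.389401 = 143,373.7374
PV₀ = 143,373.7374 / (1+0.056)^6 = 143,373.7374 / 1.386703 = 103,391.8002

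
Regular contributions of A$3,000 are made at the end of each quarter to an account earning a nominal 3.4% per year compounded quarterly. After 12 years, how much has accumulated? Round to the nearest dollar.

A$176,900

Periodic rate i = 0.034/4 = 0.0085; n = 12 × 4 = 48 periods.
FV = 3000 × [(1+0.0085)^48 − 1] / 0.0085 = 3000 × 58.966644 = 176,899.9329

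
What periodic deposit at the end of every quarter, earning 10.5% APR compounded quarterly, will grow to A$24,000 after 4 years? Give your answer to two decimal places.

With 4 periods per year: i = 0.02625, n = 16.
PMT = 24000 / ( [(1+0.02625)^16 − 1] / 0.02625 ) = 24000 / 19.570973 = 1,226.3059

A$1,226.31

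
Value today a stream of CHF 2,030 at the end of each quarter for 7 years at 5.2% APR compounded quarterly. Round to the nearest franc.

CHF 47,389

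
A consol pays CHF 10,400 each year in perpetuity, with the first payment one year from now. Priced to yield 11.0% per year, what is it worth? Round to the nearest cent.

PV = PMT / i = 10400 / 0.11 = 94,545.4545

CHF 94,545.45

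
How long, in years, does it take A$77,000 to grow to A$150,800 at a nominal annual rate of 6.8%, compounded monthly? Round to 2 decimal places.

9.91 years

Periodic rate i = 0.068/12 = 0.00566667.
(1+i)^n = 150800/77000 = 1.95844, so n = ln 1.95844 / ln 1.00567 = 118.9503 months
= 118.9503/12 years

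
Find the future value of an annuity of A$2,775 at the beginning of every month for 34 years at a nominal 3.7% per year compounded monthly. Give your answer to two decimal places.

A$2,267,386.82

With 12 periods per year: i = 0.00308333, n = 408.
Accumulation factor s(408|0.00308333) × (1+i) = 817.076332; FV = 2775 × 817.076332 = 2,267,386.8224
(annuity-due: payments at period start, so ×(1+i).)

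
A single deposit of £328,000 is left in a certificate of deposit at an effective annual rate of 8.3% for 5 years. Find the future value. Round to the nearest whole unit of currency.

£488,671

328,000 × (1+0.083)^5 = 328,000 × 1.489849 = 488,670.5050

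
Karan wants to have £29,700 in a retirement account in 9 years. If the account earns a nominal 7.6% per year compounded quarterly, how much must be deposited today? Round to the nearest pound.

£15,083

i = 0.076/4 = 0.019 per quarter; n = 9·4 = 36.
PV = FV·(1+i)^(−n) = 29,700 × 0.507843 = 15,082.9338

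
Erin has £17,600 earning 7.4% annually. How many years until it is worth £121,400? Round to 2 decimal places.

27.05 years

(1+i)^n = 121400/17600 = 6.89773, so n = ln 6.89773 / ln 1.074 = 27.0513 years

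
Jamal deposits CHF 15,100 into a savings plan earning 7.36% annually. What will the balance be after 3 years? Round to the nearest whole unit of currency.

FV = 15,100 × (1 + 0.0736)^3 = 18,685.4885

CHF 18,685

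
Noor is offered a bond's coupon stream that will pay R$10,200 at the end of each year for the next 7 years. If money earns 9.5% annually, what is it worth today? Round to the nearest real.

R$50,486

Annuity factor a(7|0.095) = 4.949612; PV = 10200 × 4.949612 = 50,486.0446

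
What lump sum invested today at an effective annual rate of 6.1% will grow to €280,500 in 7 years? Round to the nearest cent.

PV = 280,500 / (1 + 0.061)^7 = 280,500 / 1.513588 = 185,321.2318

€185,321.23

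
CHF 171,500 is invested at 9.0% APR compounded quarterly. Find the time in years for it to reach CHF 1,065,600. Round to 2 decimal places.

20.52 years

Periodic rate i = 0.09/4 = 0.0225.
n = ln(1.0656e+06/171500) / ln(1+0.0225) = ln(6.21341) / 0.022251 = 82.0971 quarters
= 82.0971/4 years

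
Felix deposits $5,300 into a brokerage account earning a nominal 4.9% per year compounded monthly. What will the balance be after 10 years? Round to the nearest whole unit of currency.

i = 0.049/12 = 0.00408333 per month; n = 10·12 = 120.
5,300 × (1+0.00408333)^120 = 5,300 × 1.630688 = 8,642.6489

$8,643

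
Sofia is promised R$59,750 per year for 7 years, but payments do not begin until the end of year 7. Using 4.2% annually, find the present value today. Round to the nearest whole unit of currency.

PV at t=6 (ordinary 7-year annuity): 59750 × a(7|0.042) = 59750 × 5.957943 = 355,987.1024
PV₀ = 355,987.1024 / (1+0.042)^6 = 355,987.1024 / 1.279989 = 278,117.2649

R$278,117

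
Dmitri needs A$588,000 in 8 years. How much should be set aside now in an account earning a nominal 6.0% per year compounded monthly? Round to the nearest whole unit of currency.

A$364,280

Periodic rate i = 0.06/12 = 0.005; n = 8 × 12 = 96 periods.
Discount factor = (1+0.005)^(−96) = 0.619524; PV = 588,000 × 0.619524 = 364,280.0583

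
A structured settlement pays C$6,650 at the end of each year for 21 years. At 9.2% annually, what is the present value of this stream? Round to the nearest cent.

C$60,896.94

Annuity factor a(21|0.092) = 9.157435; PV = 6650 × 9.157435 = 60,896.9434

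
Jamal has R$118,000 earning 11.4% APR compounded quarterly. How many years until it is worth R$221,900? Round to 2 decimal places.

Periodic rate i = 0.114/4 = 0.0285.
(1+i)^n = 221900/118000 = 1.88051, so n = ln 1.88051 / ln 1.0285 = 22.4737 quarters
= 22.4737/4 years

5.62 years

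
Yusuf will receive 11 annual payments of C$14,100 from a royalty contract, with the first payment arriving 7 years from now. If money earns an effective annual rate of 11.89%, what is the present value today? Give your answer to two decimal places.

C$42,872.68

PV at t=6 (ordinary 11-year annuity): 14100 × a(11|0.1189) = 14100 × 5.966356 = 84,125.6218
Discount back 6 years: 84,125.6218 × (1+0.1189)^(−6) = 84,125.6218 × 0.509627 = 42,872.6812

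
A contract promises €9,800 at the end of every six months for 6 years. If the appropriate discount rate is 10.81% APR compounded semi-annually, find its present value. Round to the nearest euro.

Periodic rate i = 0.1081/2 = 0.05405; n = 6 × 2 = 12 periods.
PV = PMT · [1 − (1+i)^(−n)] / i = 9800 · 8.664227 = 84,909.4271

€84,909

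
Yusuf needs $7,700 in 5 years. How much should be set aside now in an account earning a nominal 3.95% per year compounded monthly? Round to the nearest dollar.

With 12 periods per year: i = 0.00329167, n = 60.
Discount factor = (1+0.00329167)^(−60) = 0.821046; PV = 7,700 × 0.821046 = 6,322.0572

$6,322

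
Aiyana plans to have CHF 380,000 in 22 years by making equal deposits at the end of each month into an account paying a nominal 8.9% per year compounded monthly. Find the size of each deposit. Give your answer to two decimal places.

With 12 periods per year: i = 0.00741667, n = 264.
PMT = 380000 / ( [(1+0.00741667)^264 − 1] / 0.00741667 ) = 380000 / 813.591293 = 467.0650

CHF 467.06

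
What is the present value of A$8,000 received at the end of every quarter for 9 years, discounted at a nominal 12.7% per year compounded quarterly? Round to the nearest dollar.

A$170,185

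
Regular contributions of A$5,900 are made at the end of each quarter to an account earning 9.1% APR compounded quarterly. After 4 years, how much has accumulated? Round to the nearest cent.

A$112,350.66

Periodic rate i = 0.091/4 = 0.02275; n = 4 × 4 = 16 periods.
FV = 5900 × [(1+0.02275)^16 − 1] / 0.02275 = 5900 × 19.042485 = 112,350.6625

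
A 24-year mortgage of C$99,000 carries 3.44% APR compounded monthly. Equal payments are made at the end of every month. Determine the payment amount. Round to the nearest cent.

C$505.42

Periodic rate i = 0.0344/12 = 0.00286667; n = 24 × 12 = 288 periods.
Annuity-PV factor = 195.875677; PMT = 99000 / 195.875677 = 505.4226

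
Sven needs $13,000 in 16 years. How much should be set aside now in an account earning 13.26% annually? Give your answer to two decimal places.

PV = 13,000 / (1 + 0.1326)^16 = 13,000 / 7.332042 = 1,773.0396

$1,773.04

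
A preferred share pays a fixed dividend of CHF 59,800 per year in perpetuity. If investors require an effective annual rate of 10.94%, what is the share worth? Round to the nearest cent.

CHF 546,617.92

PV = C/r = 59800/0.1094 = 546,617.9159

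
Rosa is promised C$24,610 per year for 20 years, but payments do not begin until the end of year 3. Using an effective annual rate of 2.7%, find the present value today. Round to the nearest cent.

C$356,963.47

Value one period before first payment (t=2): 24610 × [1 − (1+0.027)^(−20)] / 0.027 = 24610 × 15.298648 = 376,499.7185
PV₀ = 376,499.7185 / (1+0.027)^2 = 376,499.7185 / 1.054729 = 356,963.4650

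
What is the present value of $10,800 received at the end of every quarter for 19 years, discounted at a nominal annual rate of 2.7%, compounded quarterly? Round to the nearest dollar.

With 4 periods per year: i = 0.00675, n = 76.
PV = 10800 × [1 − (1+0.00675)^(−76)] / 0.00675 = 10800 × 59.299317 = 640,432.6256

$640,433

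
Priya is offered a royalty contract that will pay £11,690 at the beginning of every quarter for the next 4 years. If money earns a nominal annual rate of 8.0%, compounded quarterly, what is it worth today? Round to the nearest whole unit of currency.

i = 0.08/4 = 0.02 per quarter; n = 4·4 = 16.
PV = 11690 × [1 − (1+0.02)^(−16)] / 0.02 × (1+i) = 11690 × 13.849264 = 161,897.8903
(annuity-due: payments at period start, so ×(1+i).)

£161,898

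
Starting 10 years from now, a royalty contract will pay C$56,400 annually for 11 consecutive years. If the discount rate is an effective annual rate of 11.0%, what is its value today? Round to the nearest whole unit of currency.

C$136,842

PV at t=9 (ordinary 11-year annuity): 56400 × a(11|0.11) = 56400 × 6.206515 = 350,047.4643
PV₀ = 350,047.4643 / (1+0.11)^9 = 350,047.4643 / 2.558037 = 136,842.2250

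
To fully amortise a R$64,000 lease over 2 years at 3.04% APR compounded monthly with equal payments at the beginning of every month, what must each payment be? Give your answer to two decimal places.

R$2,744.98

Periodic rate i = 0.0304/12 = 0.00253333; n = 2 × 12 = 24 periods.
Annuity-PV factor × (1+i) = 23.315321; PMT = 64000 / 23.315321 = 2,744.9761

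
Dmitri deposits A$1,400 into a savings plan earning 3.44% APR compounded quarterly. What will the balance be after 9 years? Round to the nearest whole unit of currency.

A$1,906

i = 0.0344/4 = 0.0086 per quarter; n = 9·4 = 36.
FV = 1,400 × (1 + 0.0086)^36 = 1,905.5078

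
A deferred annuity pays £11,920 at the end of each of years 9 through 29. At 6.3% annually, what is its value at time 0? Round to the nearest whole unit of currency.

Value one period before first payment (t=8): 11920 × [1 − (1+0.063)^(−21)] / 0.063 = 11920 × 11.472933 = 136,757.3566
PV₀ = 136,757.3566 / (1+0.063)^8 = 136,757.3566 / 1.630295 = 83,885.0527

£83,885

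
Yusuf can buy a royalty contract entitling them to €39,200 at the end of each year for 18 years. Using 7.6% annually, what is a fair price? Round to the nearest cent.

PV = 39200 × [1 − (1+0.076)^(−18)] / 0.076 = 39200 × 9.637709 = 377,798.2103

€377,798.21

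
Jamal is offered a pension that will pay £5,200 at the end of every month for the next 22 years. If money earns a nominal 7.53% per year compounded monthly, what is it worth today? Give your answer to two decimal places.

i = 0.0753/12 = 0.006275 per month; n = 22·12 = 264.
Annuity factor a(264|0.006275) = 128.800540; PV = 5200 × 128.800540 = 669,762.8069

£669,762.81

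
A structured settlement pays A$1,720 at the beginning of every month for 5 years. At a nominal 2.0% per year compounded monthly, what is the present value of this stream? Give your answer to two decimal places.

A$98,293.60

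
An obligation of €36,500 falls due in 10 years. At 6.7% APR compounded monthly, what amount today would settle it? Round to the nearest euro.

i = 0.067/12 = 0.00558333 per month; n = 10·12 = 120.
PV = 36,500 / (1 + 0.00558333)^120 = 36,500 / 1.950599 = 18,712.2005

€18,712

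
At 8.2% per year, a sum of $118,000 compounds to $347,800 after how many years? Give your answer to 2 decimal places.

(1+i)^n = 347800/118000 = 2.94746, so n = ln 2.94746 / ln 1.082 = 13.7156 years

13.72 years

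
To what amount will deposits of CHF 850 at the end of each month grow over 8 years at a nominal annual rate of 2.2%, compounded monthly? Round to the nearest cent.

i = 0.022/12 = 0.00183333 per month; n = 8·12 = 96.
FV = PMT · [(1+i)^n − 1] / i = 850 · 104.861416 = 89,132.2034

CHF 89,132.20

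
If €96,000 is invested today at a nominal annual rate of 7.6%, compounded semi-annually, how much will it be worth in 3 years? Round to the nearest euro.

€120,076

i = 0.076/2 = 0.038 per half-year; n = 3·2 = 6.
FV = PV·(1+i)^n = 96,000 × 1.250789 = 120,075.7628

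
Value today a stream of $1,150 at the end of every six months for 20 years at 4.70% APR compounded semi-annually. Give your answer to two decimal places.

$29,611.32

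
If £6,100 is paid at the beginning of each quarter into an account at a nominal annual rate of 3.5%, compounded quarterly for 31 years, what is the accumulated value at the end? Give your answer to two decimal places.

Periodic rate i = 0.035/4 = 0.00875; n = 31 × 4 = 124 periods.
FV = 6100 × [(1+0.00875)^124 − 1] / 0.00875 × (1+i) = 6100 × 224.289054 = 1,368,163.2305
(annuity-due: payments at period start, so ×(1+i).)

£1,368,163.23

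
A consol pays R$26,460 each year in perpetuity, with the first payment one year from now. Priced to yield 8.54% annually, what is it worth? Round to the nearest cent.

PV = PMT / i = 26460 / 0.0854 = 309,836.0656

R$309,836.07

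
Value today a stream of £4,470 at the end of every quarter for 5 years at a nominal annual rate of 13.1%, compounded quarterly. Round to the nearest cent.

With 4 periods per year: i = 0.03275, n = 20.
PV = PMT · [1 − (1+i)^(−n)] / i = 4470 · 14.506156 = 64,842.5171

£64,842.52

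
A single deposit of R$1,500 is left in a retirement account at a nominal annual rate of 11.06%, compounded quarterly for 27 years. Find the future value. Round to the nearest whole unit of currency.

R$28,535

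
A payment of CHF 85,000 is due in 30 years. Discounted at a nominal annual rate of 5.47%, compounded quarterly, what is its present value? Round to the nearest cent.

CHF 16,656.00

Periodic rate i = 0.0547/4 = 0.013675; n = 30 × 4 = 120 periods.
PV = 85,000 / (1 + 0.013675)^120 = 85,000 / 5.103267 = 16,655.9971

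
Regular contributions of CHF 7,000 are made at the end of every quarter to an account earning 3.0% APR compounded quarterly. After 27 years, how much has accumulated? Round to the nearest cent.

Periodic rate i = 0.03/4 = 0.0075; n = 27 × 4 = 108 periods.
FV = 7000 × [(1+0.0075)^108 − 1] / 0.0075 = 7000 × 165.483223 = 1,158,382.5608

CHF 1,158,382.56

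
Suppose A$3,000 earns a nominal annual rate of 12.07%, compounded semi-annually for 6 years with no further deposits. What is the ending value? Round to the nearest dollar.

A$6,061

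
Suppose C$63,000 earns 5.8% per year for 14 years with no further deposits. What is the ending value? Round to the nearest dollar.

63,000 × (1+0.058)^14 = 63,000 × 2.201909 = 138,720.2610

C$138,720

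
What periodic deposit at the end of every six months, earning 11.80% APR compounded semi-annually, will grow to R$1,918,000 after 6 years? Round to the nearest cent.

R$114,358.80

Periodic rate i = 0.118/2 = 0.059; n = 6 × 2 = 12 periods.
PMT = 1.918e+06 / ( [(1+0.059)^12 − 1] / 0.059 ) = 1.918e+06 / 16.771775 = 114,358.7975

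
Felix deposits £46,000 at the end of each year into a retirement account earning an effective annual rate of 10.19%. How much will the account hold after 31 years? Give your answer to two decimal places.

£8,689,526.81

FV = PMT · [(1+i)^n − 1] / i = 46000 · 188.902757 = 8,689,526.8107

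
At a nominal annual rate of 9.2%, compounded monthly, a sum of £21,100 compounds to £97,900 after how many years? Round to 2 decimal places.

16.75 years

Periodic rate i = 0.092/12 = 0.00766667.
(1+i)^n = 97900/21100 = 4.63981, so n = ln 4.63981 / ln 1.00767 = 200.9412 months
= 200.9412/12 years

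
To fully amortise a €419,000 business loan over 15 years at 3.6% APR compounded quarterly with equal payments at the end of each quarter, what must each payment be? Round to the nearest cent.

With 4 periods per year: i = 0.009, n = 60.
PMT = 419000 / ( [1 − (1+0.009)^(−60)] / 0.009 ) = 419000 / 46.204712 = 9,068.3392

€9,068.34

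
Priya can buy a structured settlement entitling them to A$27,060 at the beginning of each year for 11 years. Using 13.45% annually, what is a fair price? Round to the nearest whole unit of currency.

Annuity factor a(11|0.1345) × (1+i) = 6.330038; PV = 27060 × 6.330038 = 171,290.8337
Payments are at the start of each period, so multiply by (1+i).

A$171,291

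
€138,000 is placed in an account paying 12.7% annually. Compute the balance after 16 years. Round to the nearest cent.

€934,677.40

FV = PV·(1+i)^n = 138,000 × 6.773025 = 934,677.4029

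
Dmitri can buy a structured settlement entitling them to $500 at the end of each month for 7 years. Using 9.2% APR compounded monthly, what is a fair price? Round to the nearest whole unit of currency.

Periodic rate i = 0.092/12 = 0.00766667; n = 7 × 12 = 84 periods.
Annuity factor a(84|0.00766667) = 61.763612; PV = 500 × 61.763612 = 30,881.8059

$30,882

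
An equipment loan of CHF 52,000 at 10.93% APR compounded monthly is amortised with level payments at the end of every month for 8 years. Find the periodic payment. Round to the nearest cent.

i = 0.1093/12 = 0.00910833 per month; n = 8·12 = 96.
Annuity-PV factor = 63.813379; PMT = 52000 / 63.813379 = 814.8761

CHF 814.88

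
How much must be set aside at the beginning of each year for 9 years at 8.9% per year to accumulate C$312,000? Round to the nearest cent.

C$22,095.36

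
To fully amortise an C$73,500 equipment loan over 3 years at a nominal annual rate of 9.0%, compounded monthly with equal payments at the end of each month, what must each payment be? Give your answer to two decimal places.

C$2,337.28

Periodic rate i = 0.09/12 = 0.0075; n = 3 × 12 = 36 periods.
Annuity-PV factor = 31.446805; PMT = 73500 / 31.446805 = 2,337.2804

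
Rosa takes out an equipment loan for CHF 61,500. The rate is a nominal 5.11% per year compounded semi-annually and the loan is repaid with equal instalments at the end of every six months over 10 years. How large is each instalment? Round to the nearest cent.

CHF 3,965.57

Periodic rate i = 0.0511/2 = 0.02555; n = 10 × 2 = 20 periods.
PMT = 61500 / ( [1 − (1+0.02555)^(−20)] / 0.02555 ) = 61500 / 15.508476 = 3,965.5735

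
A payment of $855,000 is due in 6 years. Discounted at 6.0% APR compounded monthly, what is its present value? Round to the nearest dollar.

$597,049

Periodic rate i = 0.06/12 = 0.005; n = 6 × 12 = 72 periods.
PV = FV·(1+i)^(−n) = 855,000 × 0.698302 = 597,048.5779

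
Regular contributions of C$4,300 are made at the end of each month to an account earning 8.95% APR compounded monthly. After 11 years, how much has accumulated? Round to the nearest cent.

Periodic rate i = 0.0895/12 = 0.00745833; n = 11 × 12 = 132 periods.
FV = PMT · [(1+i)^n − 1] / i = 4300 · 223.469957 = 960,920.8150

C$960,920.81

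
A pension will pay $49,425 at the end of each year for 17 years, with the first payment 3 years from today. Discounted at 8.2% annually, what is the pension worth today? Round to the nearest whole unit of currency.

PV at t=2 (ordinary 17-year annuity): 49425 × a(17|0.082) = 49425 × 9.001212 = 444,884.8860
PV₀ = 444,884.8860 / (1+0.082)^2 = 444,884.8860 / 1.170724 = 380,008.3419

$380,008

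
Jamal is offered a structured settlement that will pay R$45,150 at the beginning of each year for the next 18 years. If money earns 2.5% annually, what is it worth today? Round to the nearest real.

R$664,256

Annuity factor a(18|0.025) × (1+i) = 14.712198; PV = 45150 × 14.712198 = 664,255.7269
(Beginning-of-period payments → annuity-due factor ×(1+i).)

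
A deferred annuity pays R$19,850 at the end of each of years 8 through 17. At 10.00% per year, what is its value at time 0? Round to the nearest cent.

PV at t=7 (ordinary 10-year annuity): 19850 × a(10|0.1) = 19850 × 6.144567 = 121,969.6570
Discount back 7 years: 121,969.6570 × (1+0.1)^(−7) = 121,969.6570 × 0.513158 = 62,589.7197

R$62,589.72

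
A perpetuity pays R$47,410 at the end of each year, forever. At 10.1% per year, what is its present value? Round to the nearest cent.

PV = C/r = 47410/0.101 = 469,405.9406

R$469,405.94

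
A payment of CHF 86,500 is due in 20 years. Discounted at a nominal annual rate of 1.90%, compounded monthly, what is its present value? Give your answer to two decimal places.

With 12 periods per year: i = 0.00158333, n = 240.
PV = FV·(1+i)^(−n) = 86,500 × 0.684067 = 59,171.7913

CHF 59,171.79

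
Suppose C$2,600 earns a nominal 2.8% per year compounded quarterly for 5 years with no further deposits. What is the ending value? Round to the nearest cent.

With 4 periods per year: i = 0.007, n = 20.
FV = 2,600 × (1 + 0.007)^20 = 2,989.2536

C$2,989.25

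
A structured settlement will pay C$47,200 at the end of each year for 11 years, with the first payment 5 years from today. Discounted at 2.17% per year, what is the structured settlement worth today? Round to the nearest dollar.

PV at t=4 (ordinary 11-year annuity): 47200 × a(11|0.0217) = 47200 × 9.692875 = 457,503.7137
PV₀ = 457,503.7137 / (1+0.0217)^4 = 457,503.7137 / 1.089666 = 419,856.6635

C$419,857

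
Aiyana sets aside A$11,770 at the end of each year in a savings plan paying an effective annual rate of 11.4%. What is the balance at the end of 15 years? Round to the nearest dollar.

FV = 11770 × [(1+0.114)^15 − 1] / 0.114 = 11770 × 35.524937 = 418,128.5111

A$418,129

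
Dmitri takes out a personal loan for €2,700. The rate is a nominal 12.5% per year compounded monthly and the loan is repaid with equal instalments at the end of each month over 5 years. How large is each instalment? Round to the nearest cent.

€60.74

With 12 periods per year: i = 0.0104167, n = 60.
Annuity-PV factor = 44.448517; PMT = 2700 / 44.448517 = 60.7444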